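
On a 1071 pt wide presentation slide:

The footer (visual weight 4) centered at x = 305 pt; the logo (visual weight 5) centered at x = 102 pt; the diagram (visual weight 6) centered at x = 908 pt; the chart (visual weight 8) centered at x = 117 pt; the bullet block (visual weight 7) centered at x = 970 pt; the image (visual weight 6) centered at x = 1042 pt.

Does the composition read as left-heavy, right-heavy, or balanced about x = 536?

Σw = 4 + 5 + 6 + 8 + 7 + 6 = 36.
x-moment: 4·305 + 5·102 + 6·908 + 8·117 + 7·970 + 6·1042 = 21156; centroid 21156/36 ≈ 587.67.
587.7 vs midline 536 → right-heavy.

right-heavy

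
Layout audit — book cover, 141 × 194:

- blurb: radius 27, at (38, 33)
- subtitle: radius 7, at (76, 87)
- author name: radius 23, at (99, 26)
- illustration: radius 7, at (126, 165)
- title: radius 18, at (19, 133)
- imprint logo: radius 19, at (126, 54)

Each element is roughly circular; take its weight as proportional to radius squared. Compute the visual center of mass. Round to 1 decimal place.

(69.4, 55.2)

r² weights: blurb 27² = 729, subtitle 7² = 49, author name 23² = 529, illustration 7² = 49, title 18² = 324, imprint logo 19² = 361. Total = 2041.
x-moment: 729·38 + 49·76 + 529·99 + 49·126 + 324·19 + 361·126 = 141613; centroid 141613/2041 ≈ 69.38.
y-moment: 729·33 + 49·87 + 529·26 + 49·165 + 324·133 + 361·54 = 112745; centroid 112745/2041 ≈ 55.24.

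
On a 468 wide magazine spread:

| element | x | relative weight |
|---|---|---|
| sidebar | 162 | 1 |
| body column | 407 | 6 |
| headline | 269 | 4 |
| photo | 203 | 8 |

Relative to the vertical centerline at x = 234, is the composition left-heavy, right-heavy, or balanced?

right-heavy

Total weight = 1 + 6 + 4 + 8 = 19.
Σw·x = 1·162 + 6·407 + 4·269 + 8·203 = 5304, so x̄ = 5304/19 ≈ 279.16.
Since 279.2 is right of 234, the composition reads right-heavy.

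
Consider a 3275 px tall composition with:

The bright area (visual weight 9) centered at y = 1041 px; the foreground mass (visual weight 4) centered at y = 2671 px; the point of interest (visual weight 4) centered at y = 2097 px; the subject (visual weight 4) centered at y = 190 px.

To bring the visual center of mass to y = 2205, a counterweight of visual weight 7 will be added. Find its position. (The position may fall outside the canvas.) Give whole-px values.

y ≈ 4648

After adding the counterweight, total weight = 9 + 4 + 4 + 4 + 7 = 28.
y: target moment 28×2205 = 61740; current 9·1041 + 4·2671 + 4·2097 + 4·190 = 29201; the counterweight supplies 32539, so y = 32539/7 ≈ 4648.43.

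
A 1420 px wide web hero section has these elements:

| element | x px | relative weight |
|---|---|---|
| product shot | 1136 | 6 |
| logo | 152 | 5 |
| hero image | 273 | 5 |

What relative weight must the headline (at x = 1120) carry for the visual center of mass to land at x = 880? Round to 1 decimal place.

Existing Σw = 16 (6 + 5 + 5); existing moment 6·1136 + 5·152 + 5·273 = 8941.
Set Σw·x/Σw = 880: (8941 + 1120w) = 880·(16 + w).
So w = (880·16 − 8941)/(1120 − 880) = 5139/240 ≈ 21.41.

w ≈ 21.4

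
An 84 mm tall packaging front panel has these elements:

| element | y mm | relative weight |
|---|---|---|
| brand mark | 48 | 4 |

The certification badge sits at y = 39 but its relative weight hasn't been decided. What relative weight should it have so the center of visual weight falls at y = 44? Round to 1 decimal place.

w ≈ 3.2

The single fixed element contributes weight 4, moment 4·48 = 192.
For the centroid to hit 44: (192 + w·39) / (4 + w) = 44.
Solving: w = (44·4 − 192) / (39 − 44) = -16 / -5 ≈ 3.20.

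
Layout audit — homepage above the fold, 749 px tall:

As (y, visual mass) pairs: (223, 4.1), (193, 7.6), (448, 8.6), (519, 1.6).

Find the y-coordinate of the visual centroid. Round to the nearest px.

y ≈ 323

Total weight = 4.1 + 7.6 + 8.6 + 1.6 = 21.9.
y-moment: 4.1·223 + 7.6·193 + 8.6·448 + 1.6·519 = 7064.3; centroid 7064.3/21.9 ≈ 322.57.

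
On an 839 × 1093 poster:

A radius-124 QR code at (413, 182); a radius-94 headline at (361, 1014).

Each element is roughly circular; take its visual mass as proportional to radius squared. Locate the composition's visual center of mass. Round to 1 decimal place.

(394.0, 485.6)

r² weights: QR code 124² = 15376, headline 94² = 8836. Total = 24212.
x-moment: 15376·413 + 8836·361 = 9540084; centroid 9540084/24212 ≈ 394.02.
y-moment: 15376·182 + 8836·1014 = 11758136; centroid 11758136/24212 ≈ 485.63.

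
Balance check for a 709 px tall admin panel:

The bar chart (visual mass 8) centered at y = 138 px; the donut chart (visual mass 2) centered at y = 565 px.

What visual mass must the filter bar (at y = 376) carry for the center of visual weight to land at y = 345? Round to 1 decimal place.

w ≈ 39.2

Existing Σw = 10 (8 + 2); existing moment 8·138 + 2·565 = 2234.
Set Σw·y/Σw = 345: (2234 + 376w) = 345·(10 + w).
Rearranging, w·(376 − 345) = 345·10 − 2234 = 1216, so w ≈ 1216/31 = 39.23.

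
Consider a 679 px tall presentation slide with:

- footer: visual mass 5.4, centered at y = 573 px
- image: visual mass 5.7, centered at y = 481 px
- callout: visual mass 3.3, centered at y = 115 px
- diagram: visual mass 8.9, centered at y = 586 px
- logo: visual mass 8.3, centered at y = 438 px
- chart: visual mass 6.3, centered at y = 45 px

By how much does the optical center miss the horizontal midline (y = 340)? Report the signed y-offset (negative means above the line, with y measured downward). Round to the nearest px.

≈ 65 px

Total weight = 5.4 + 5.7 + 3.3 + 8.9 + 8.3 + 6.3 = 37.9.
y: (5.4·573 + 5.7·481 + 3.3·115 + 8.9·586 + 8.3·438 + 6.3·45) / 37.9 = 15349.7 / 37.9 ≈ 405.01
Against y = 340, that's 405.01 − 340 = 65.01.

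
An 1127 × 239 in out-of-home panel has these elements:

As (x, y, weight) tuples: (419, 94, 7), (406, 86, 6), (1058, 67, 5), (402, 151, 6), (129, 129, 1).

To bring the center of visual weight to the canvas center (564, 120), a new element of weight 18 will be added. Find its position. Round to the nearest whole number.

(614, 145)

New total weight: (7 + 6 + 5 + 6 + 1) + 18 = 43.
x: need Σw·x = 43·564 = 24252. Existing = 7·419 + 6·406 + 5·1058 + 6·402 + 1·129 = 13200. Remainder 11052 / 18 ≈ 614.00.
y: need Σw·y = 43·120 = 5160. Existing = 7·94 + 6·86 + 5·67 + 6·151 + 1·129 = 2544. Remainder 2616 / 18 ≈ 145.33.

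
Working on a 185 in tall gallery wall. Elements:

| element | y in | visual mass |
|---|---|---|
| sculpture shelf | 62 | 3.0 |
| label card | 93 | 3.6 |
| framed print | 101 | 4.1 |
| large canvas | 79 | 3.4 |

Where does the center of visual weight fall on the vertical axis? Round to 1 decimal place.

Σw = 3.0 + 3.6 + 4.1 + 3.4 = 14.1.
Σw·y = 3.0·62 + 3.6·93 + 4.1·101 + 3.4·79 = 1203.5, so ȳ = 1203.5/14.1 ≈ 85.35.

y ≈ 85.4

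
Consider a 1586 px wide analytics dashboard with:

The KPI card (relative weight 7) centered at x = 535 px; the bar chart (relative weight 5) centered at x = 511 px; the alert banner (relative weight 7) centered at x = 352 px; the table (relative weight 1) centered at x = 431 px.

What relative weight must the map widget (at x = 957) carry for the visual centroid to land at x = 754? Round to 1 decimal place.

Known weights sum to 7 + 5 + 7 + 1 = 20; their moment is 7·535 + 5·511 + 7·352 + 1·431 = 9195.
For the centroid to hit 754: (9195 + w·957) / (20 + w) = 754.
Solving: w = (754·20 − 9195) / (957 − 754) = 5885 / 203 ≈ 28.99.

w ≈ 29.0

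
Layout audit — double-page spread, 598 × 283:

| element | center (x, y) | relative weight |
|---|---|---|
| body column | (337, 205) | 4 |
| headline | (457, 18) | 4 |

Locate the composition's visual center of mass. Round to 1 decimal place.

Weights sum to 4 + 4 = 8.
x: (4·337 + 4·457) / 8 = 3176 / 8 ≈ 397.00
y: (4·205 + 4·18) / 8 = 892 / 8 ≈ 111.50

(397.0, 111.5)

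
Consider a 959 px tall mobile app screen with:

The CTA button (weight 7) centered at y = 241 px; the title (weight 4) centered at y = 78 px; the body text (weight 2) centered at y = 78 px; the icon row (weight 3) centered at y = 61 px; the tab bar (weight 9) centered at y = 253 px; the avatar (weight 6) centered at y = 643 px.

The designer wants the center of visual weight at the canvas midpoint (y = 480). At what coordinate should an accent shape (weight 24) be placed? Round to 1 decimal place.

y ≈ 747.0

With the accent shape, Σw becomes 7 + 4 + 2 + 3 + 9 + 6 + 24 = 55.
y: target moment 55×480 = 26400; current 7·241 + 4·78 + 2·78 + 3·61 + 9·253 + 6·643 = 8473; the accent shape supplies 17927, so y = 17927/24 ≈ 746.96.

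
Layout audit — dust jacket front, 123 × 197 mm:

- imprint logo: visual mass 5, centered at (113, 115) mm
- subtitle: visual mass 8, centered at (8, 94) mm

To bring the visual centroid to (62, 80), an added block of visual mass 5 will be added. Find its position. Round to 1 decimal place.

(97.4, 22.6)

New total weight: (5 + 8) + 5 = 18.
x: need Σw·x = 18·62 = 1116. Existing = 5·113 + 8·8 = 629. Remainder 487 / 5 ≈ 97.40.
y: need Σw·y = 18·80 = 1440. Existing = 5·115 + 8·94 = 1327. Remainder 113 / 5 ≈ 22.60.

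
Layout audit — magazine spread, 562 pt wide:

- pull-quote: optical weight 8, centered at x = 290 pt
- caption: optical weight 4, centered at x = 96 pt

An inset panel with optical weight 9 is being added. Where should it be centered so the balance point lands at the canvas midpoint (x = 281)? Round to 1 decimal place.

New total weight: (8 + 4) + 9 = 21.
x: target moment 21×281 = 5901; current 8·290 + 4·96 = 2704; the inset panel supplies 3197, so x = 3197/9 ≈ 355.22.

x ≈ 355.2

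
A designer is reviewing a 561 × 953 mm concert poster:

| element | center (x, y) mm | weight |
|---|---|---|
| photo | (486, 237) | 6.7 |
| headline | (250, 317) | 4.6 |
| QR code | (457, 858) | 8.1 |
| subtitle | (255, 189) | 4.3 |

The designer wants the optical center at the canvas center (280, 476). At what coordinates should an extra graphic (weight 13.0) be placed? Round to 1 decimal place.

New total weight: (6.7 + 4.6 + 8.1 + 4.3) + 13.0 = 36.7.
x: target moment 36.7×280 = 10276.0; current 6.7·486 + 4.6·250 + 8.1·457 + 4.3·255 = 9204.4; the extra graphic supplies 1071.6, so x = 1071.6/13.0 ≈ 82.43.
y: target moment 36.7×476 = 17469.2; current 6.7·237 + 4.6·317 + 8.1·858 + 4.3·189 = 10808.6; the extra graphic supplies 6660.6, so y = 6660.6/13.0 ≈ 512.35.

(82.4, 512.4)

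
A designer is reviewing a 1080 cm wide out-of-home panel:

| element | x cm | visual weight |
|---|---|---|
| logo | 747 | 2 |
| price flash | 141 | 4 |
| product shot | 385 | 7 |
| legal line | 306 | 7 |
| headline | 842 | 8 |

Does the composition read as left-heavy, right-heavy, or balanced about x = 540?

Total weight = 2 + 4 + 7 + 7 + 8 = 28.
x: (2·747 + 4·141 + 7·385 + 7·306 + 8·842) / 28 = 13631 / 28 ≈ 486.82
486.8 lies left of the midline 540, so the layout is left-heavy.

left-heavy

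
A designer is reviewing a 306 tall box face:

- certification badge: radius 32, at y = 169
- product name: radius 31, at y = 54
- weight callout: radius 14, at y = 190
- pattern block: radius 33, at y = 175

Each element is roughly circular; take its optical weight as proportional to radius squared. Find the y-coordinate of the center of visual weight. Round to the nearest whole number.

Weights ∝ r²: certification badge 32² = 1024, product name 31² = 961, weight callout 14² = 196, pattern block 33² = 1089; Σw = 3270.
y-moment: 1024·169 + 961·54 + 196·190 + 1089·175 = 452765; centroid 452765/3270 ≈ 138.46.

y ≈ 138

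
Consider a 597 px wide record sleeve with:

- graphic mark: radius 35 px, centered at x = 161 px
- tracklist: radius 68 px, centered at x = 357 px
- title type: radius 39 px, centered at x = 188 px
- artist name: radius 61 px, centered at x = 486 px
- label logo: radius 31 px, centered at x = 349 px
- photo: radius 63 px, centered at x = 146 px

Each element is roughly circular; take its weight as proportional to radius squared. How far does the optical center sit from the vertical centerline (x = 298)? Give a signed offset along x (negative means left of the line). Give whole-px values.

≈ 5 px

r² weights: graphic mark 35² = 1225, tracklist 68² = 4624, title type 39² = 1521, artist name 61² = 3721, label logo 31² = 961, photo 63² = 3969. Total = 16021.
Σw·x = 1225·161 + 4624·357 + 1521·188 + 3721·486 + 961·349 + 3969·146 = 4857210, so x̄ = 4857210/16021 ≈ 303.18.
Against x = 298, that's 303.18 − 298 = 5.18.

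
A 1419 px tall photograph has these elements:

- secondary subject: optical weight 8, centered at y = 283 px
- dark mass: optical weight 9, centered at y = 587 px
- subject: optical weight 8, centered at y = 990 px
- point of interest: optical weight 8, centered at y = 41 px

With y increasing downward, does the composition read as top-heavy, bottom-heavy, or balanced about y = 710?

top-heavy

Total weight = 8 + 9 + 8 + 8 = 33.
y: (8·283 + 9·587 + 8·990 + 8·41) / 33 = 15795 / 33 ≈ 478.64
Since 478.6 is above (smaller y than) 710, the composition reads top-heavy.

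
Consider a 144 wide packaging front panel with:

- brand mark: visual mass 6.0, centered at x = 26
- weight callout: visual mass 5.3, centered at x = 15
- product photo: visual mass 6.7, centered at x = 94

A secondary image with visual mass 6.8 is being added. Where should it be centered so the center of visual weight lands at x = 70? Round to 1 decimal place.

After adding the secondary image, total weight = 6.0 + 5.3 + 6.7 + 6.8 = 24.8.
Along x: (865.3 + 6.8·x) / 24.8 = 70 (existing moment 6.0·26 + 5.3·15 + 6.7·94 = 865.3) ⇒ x = (1736.0 − 865.3) / 6.8 ≈ 128.04.

x ≈ 128.0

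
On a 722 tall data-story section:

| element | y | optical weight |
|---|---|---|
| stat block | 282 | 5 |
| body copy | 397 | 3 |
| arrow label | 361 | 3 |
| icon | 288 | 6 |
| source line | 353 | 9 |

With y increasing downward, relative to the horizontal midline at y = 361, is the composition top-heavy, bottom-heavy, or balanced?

Total weight = 5 + 3 + 3 + 6 + 9 = 26.
y: (5·282 + 3·397 + 3·361 + 6·288 + 9·353) / 26 = 8589 / 26 ≈ 330.35
Since 330.3 is above (smaller y than) 361, the composition reads top-heavy.

top-heavy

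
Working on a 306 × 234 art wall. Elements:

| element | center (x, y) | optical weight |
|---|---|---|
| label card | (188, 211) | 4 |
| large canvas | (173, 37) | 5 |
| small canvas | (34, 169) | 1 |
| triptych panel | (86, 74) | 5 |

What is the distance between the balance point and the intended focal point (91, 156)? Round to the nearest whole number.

Σw = 4 + 5 + 1 + 5 = 15.
x: (4·188 + 5·173 + 1·34 + 5·86) / 15 = 2081 / 15 ≈ 138.73
y: (4·211 + 5·37 + 1·169 + 5·74) / 15 = 1568 / 15 ≈ 104.53
Offset from (91, 156): Δx ≈ 47.73, Δy ≈ -51.47; distance = √(Δx² + Δy²) ≈ 70.19.

≈ 70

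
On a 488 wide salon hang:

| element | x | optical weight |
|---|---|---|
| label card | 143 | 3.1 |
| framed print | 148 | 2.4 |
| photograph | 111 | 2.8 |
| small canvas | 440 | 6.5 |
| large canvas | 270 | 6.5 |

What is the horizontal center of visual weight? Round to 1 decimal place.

Total weight = 3.1 + 2.4 + 2.8 + 6.5 + 6.5 = 21.3.
x-moment: 3.1·143 + 2.4·148 + 2.8·111 + 6.5·440 + 6.5·270 = 5724.3; centroid 5724.3/21.3 ≈ 268.75.

x ≈ 268.7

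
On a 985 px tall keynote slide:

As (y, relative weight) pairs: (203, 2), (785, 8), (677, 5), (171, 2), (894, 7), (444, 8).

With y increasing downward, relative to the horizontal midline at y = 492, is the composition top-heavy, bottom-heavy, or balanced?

Σw = 2 + 8 + 5 + 2 + 7 + 8 = 32.
y: moment 20223 / weight 32 ≈ 631.97
632.0 lies below (larger y than) the midline 492, so the layout is bottom-heavy.

bottom-heavy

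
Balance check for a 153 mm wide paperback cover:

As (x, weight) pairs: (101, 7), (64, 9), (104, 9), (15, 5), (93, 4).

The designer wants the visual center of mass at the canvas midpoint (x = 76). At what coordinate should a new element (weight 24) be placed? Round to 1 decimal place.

New total weight: (7 + 9 + 9 + 5 + 4) + 24 = 58.
x: target moment 58×76 = 4408; current 7·101 + 9·64 + 9·104 + 5·15 + 4·93 = 2666; the new element supplies 1742, so x = 1742/24 ≈ 72.58.

x ≈ 72.6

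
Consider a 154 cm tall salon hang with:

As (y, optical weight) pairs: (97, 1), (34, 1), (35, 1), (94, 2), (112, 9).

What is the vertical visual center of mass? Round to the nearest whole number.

y ≈ 97

Weights sum to 1 + 1 + 1 + 2 + 9 = 14.
y-moment: 1·97 + 1·34 + 1·35 + 2·94 + 9·112 = 1362; centroid 1362/14 ≈ 97.29.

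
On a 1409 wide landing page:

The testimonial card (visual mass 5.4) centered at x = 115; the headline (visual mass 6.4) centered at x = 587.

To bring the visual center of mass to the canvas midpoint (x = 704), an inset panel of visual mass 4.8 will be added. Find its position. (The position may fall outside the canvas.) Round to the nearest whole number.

x ≈ 1523

New total weight: (5.4 + 6.4) + 4.8 = 16.6.
x: need Σw·x = 16.6·704 = 11686.4. Existing = 5.4·115 + 6.4·587 = 4377.8. Remainder 7308.6 / 4.8 ≈ 1522.63.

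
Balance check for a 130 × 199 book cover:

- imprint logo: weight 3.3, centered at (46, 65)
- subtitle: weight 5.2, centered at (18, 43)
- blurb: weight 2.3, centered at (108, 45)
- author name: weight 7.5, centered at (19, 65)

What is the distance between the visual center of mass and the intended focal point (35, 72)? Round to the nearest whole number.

≈ 16

Weights sum to 3.3 + 5.2 + 2.3 + 7.5 = 18.3.
Σw·x = 3.3·46 + 5.2·18 + 2.3·108 + 7.5·19 = 636.3, so x̄ = 636.3/18.3 ≈ 34.77.
Σw·y = 3.3·65 + 5.2·43 + 2.3·45 + 7.5·65 = 1029.1, so ȳ = 1029.1/18.3 ≈ 56.23.
Offset from (35, 72): Δx ≈ -0.23, Δy ≈ -15.77; distance = √(Δx² + Δy²) ≈ 15.77.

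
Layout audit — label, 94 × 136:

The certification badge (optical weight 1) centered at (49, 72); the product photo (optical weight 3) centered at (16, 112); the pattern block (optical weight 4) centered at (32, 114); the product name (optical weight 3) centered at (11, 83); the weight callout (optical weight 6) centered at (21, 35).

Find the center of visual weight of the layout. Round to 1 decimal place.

(22.6, 77.8)

Total weight = 1 + 3 + 4 + 3 + 6 = 17.
Σw·x = 1·49 + 3·16 + 4·32 + 3·11 + 6·21 = 384, so x̄ = 384/17 ≈ 22.59.
Σw·y = 1·72 + 3·112 + 4·114 + 3·83 + 6·35 = 1323, so ȳ = 1323/17 ≈ 77.82.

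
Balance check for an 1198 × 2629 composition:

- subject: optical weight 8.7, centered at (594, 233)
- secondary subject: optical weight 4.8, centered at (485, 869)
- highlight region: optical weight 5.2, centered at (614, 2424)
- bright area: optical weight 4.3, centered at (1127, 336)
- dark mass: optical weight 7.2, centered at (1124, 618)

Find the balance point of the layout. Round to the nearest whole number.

Σw = 8.7 + 4.8 + 5.2 + 4.3 + 7.2 = 30.2.
Σw·x = 8.7·594 + 4.8·485 + 5.2·614 + 4.3·1127 + 7.2·1124 = 23627.5, so x̄ = 23627.5/30.2 ≈ 782.37.
Σw·y = 8.7·233 + 4.8·869 + 5.2·2424 + 4.3·336 + 7.2·618 = 24697.5, so ȳ = 24697.5/30.2 ≈ 817.80.

(782, 818)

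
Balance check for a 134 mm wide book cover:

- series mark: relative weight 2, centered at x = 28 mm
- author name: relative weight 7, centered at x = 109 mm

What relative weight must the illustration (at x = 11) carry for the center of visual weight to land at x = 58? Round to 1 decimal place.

w ≈ 6.3

Fixed elements: Σw = 2 + 7 = 9, Σw·x = 2·28 + 7·109 = 819.
Balance at x = 58 requires (819 + w·11) / (9 + w) = 58.
Rearranging, w·(11 − 58) = 58·9 − 819 = -297, so w ≈ -297/-47 = 6.32.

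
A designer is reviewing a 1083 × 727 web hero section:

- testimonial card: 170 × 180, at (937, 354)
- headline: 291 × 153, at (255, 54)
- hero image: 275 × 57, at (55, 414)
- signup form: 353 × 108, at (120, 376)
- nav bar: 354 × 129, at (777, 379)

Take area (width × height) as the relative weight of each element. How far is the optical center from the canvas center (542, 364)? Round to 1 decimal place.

≈ 104.9

Areas: testimonial card 170·180 = 30600, headline 291·153 = 44523, hero image 275·57 = 15675, signup form 353·108 = 38124, nav bar 354·129 = 45666. Total weight = 174588.
Σw·x = 30600·937 + 44523·255 + 15675·55 + 38124·120 + 45666·777 = 80945052, so x̄ = 80945052/174588 ≈ 463.63.
Σw·y = 30600·354 + 44523·54 + 15675·414 + 38124·376 + 45666·379 = 51368130, so ȳ = 51368130/174588 ≈ 294.22.
Offset from (542, 364): Δx ≈ -78.37, Δy ≈ -69.78; distance = √(Δx² + Δy²) ≈ 104.93.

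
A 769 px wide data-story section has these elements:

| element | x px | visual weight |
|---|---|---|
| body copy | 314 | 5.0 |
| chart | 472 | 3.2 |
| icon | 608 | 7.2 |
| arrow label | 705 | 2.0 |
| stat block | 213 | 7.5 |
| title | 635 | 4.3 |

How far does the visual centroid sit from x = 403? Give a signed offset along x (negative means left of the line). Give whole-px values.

Σw = 5.0 + 3.2 + 7.2 + 2.0 + 7.5 + 4.3 = 29.2.
Σw·x = 5.0·314 + 3.2·472 + 7.2·608 + 2.0·705 + 7.5·213 + 4.3·635 = 13196.0, so x̄ = 13196.0/29.2 ≈ 451.92.
Against x = 403, that's 451.92 − 403 = 48.92.

≈ 49 px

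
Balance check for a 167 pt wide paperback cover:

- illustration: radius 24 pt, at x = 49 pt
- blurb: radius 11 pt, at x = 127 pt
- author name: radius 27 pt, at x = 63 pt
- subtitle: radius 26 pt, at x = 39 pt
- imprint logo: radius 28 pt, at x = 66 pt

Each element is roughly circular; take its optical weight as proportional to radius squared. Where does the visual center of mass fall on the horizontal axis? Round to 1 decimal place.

Weights ∝ r²: illustration 24² = 576, blurb 11² = 121, author name 27² = 729, subtitle 26² = 676, imprint logo 28² = 784; Σw = 2886.
x-moment: 576·49 + 121·127 + 729·63 + 676·39 + 784·66 = 167626; centroid 167626/2886 ≈ 58.08.

x ≈ 58.1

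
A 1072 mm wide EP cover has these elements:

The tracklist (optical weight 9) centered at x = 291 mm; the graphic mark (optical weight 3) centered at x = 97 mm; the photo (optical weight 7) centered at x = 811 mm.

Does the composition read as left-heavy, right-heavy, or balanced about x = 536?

Weights sum to 9 + 3 + 7 = 19.
x: (9·291 + 3·97 + 7·811) / 19 = 8587 / 19 ≈ 451.95
451.9 lies left of the midline 536, so the layout is left-heavy.

left-heavy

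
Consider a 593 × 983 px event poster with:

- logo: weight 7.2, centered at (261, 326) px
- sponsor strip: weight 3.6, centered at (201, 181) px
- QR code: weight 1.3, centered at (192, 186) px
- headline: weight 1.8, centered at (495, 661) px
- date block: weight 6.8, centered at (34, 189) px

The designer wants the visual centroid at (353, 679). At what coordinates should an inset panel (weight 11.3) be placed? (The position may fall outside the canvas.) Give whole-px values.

New total weight: (7.2 + 3.6 + 1.3 + 1.8 + 6.8) + 11.3 = 32.0.
x: need Σw·x = 32.0·353 = 11296.0. Existing = 7.2·261 + 3.6·201 + 1.3·192 + 1.8·495 + 6.8·34 = 3974.6. Remainder 7321.4 / 11.3 ≈ 647.91.
y: need Σw·y = 32.0·679 = 21728.0. Existing = 7.2·326 + 3.6·181 + 1.3·186 + 1.8·661 + 6.8·189 = 5715.6. Remainder 16012.4 / 11.3 ≈ 1417.03.

(648, 1417)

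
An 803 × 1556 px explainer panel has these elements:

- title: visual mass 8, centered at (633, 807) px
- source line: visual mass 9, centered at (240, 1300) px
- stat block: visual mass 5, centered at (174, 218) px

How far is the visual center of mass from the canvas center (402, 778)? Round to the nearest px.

≈ 103 px

Weights sum to 8 + 9 + 5 = 22.
x: (8·633 + 9·240 + 5·174) / 22 = 8094 / 22 ≈ 367.91
y: (8·807 + 9·1300 + 5·218) / 22 = 19246 / 22 ≈ 874.82
From (402, 778): dx = -34.09, dy = 96.82, so the distance is √(dx²+dy²) ≈ 102.64.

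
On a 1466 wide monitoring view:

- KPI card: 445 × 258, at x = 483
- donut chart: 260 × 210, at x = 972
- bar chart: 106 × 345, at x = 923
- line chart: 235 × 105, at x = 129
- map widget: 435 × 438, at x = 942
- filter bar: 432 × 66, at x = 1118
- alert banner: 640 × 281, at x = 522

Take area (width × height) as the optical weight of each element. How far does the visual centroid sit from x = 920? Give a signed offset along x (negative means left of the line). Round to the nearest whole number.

Areas → weights: KPI card 445·258 = 114810, donut chart 260·210 = 54600, bar chart 106·345 = 36570, line chart 235·105 = 24675, map widget 435·438 = 190530, filter bar 432·66 = 28512, alert banner 640·281 = 179840; Σw = 629537.
Σw·x = 450693771; x̄ = 450693771/629537 ≈ 715.91.
Offset from x = 920: 715.91 − 920 ≈ -204.09.

≈ -204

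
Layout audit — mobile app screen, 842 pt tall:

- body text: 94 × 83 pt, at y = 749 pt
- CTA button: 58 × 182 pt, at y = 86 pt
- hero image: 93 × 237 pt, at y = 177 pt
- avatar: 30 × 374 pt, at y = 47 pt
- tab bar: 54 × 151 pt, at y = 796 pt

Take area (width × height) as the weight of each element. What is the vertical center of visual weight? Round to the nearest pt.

Taking area as weight: body text 94·83 = 7802, CTA button 58·182 = 10556, hero image 93·237 = 22041, avatar 30·374 = 11220, tab bar 54·151 = 8154. Sum 59773.
y-moment: 7802·749 + 10556·86 + 22041·177 + 11220·47 + 8154·796 = 17670695; centroid 17670695/59773 ≈ 295.63.

y ≈ 296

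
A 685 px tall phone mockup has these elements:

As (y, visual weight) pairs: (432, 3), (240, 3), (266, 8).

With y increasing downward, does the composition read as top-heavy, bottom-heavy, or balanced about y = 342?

Total weight = 3 + 3 + 8 = 14.
y: (3·432 + 3·240 + 8·266) / 14 = 4144 / 14 ≈ 296.00
296.0 vs midline 342 → top-heavy.

top-heavy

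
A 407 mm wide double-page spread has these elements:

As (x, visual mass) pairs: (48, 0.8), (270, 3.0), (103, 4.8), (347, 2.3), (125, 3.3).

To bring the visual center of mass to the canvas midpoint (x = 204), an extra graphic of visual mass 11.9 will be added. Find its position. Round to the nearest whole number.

x ≈ 233

After adding the extra graphic, total weight = 0.8 + 3.0 + 4.8 + 2.3 + 3.3 + 11.9 = 26.1.
Along x: (2553.4 + 11.9·x) / 26.1 = 204 (existing moment 0.8·48 + 3.0·270 + 4.8·103 + 2.3·347 + 3.3·125 = 2553.4) ⇒ x = (5324.4 − 2553.4) / 11.9 ≈ 232.86.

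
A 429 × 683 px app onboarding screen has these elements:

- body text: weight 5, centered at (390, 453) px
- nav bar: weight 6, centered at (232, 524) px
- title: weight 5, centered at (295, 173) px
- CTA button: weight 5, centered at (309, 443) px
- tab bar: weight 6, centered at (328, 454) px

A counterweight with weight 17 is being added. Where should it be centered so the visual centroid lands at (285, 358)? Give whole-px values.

After adding the counterweight, total weight = 5 + 6 + 5 + 5 + 6 + 17 = 44.
x: target moment 44×285 = 12540; current 5·390 + 6·232 + 5·295 + 5·309 + 6·328 = 8330; the counterweight supplies 4210, so x = 4210/17 ≈ 247.65.
y: target moment 44×358 = 15752; current 5·453 + 6·524 + 5·173 + 5·443 + 6·454 = 11213; the counterweight supplies 4539, so y = 4539/17 ≈ 267.00.

(248, 267)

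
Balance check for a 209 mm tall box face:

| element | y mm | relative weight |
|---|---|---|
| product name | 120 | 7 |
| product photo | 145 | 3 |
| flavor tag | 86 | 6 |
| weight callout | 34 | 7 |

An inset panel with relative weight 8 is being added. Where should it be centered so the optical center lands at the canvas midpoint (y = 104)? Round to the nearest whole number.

After adding the inset panel, total weight = 7 + 3 + 6 + 7 + 8 = 31.
Along y: (2029 + 8·y) / 31 = 104 (existing moment 7·120 + 3·145 + 6·86 + 7·34 = 2029) ⇒ y = (3224 − 2029) / 8 ≈ 149.38.

y ≈ 149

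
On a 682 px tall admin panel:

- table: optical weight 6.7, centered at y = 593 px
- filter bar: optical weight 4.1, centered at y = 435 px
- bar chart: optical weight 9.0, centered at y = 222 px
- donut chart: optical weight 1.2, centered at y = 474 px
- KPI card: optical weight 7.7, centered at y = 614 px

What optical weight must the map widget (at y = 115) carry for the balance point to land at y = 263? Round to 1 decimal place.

Existing Σw = 28.7 (6.7 + 4.1 + 9.0 + 1.2 + 7.7); existing moment 6.7·593 + 4.1·435 + 9.0·222 + 1.2·474 + 7.7·614 = 13051.2.
Balance at y = 263 requires (13051.2 + w·115) / (28.7 + w) = 263.
Solving: w = (263·28.7 − 13051.2) / (115 − 263) = -5503.1 / -148 ≈ 37.18.

w ≈ 37.2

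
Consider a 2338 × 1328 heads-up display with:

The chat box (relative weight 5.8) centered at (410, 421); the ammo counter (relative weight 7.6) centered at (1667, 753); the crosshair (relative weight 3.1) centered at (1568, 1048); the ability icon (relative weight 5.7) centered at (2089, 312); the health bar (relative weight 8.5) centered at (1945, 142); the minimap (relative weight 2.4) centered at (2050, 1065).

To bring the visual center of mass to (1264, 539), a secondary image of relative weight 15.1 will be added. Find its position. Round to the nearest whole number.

After adding the secondary image, total weight = 5.8 + 7.6 + 3.1 + 5.7 + 8.5 + 2.4 + 15.1 = 48.2.
x: target moment 48.2×1264 = 60924.8; current 5.8·410 + 7.6·1667 + 3.1·1568 + 5.7·2089 + 8.5·1945 + 2.4·2050 = 53267.8; the secondary image supplies 7657.0, so x = 7657.0/15.1 ≈ 507.09.
y: target moment 48.2×539 = 25979.8; current 5.8·421 + 7.6·753 + 3.1·1048 + 5.7·312 + 8.5·142 + 2.4·1065 = 16954.8; the secondary image supplies 9025.0, so y = 9025.0/15.1 ≈ 597.68.

(507, 598)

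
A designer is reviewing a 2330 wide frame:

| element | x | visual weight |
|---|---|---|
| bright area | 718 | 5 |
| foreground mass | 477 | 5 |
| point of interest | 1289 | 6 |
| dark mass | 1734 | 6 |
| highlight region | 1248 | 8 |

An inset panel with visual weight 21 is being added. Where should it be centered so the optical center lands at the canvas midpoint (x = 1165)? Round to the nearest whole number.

x ≈ 1206

After adding the inset panel, total weight = 5 + 5 + 6 + 6 + 8 + 21 = 51.
x: need Σw·x = 51·1165 = 59415. Existing = 5·718 + 5·477 + 6·1289 + 6·1734 + 8·1248 = 34097. Remainder 25318 / 21 ≈ 1205.62.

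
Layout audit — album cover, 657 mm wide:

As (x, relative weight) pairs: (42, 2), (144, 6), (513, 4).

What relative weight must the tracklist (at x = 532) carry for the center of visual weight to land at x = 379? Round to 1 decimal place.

w ≈ 10.1

Fixed elements: Σw = 2 + 6 + 4 = 12, Σw·x = 2·42 + 6·144 + 4·513 = 3000.
Set Σw·x/Σw = 379: (3000 + 532w) = 379·(12 + w).
Rearranging, w·(532 − 379) = 379·12 − 3000 = 1548, so w ≈ 1548/153 = 10.12.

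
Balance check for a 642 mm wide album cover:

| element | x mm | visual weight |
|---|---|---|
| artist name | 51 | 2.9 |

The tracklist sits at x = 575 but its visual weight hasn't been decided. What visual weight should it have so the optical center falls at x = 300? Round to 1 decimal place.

w ≈ 2.6

The single fixed element contributes weight 2.9, moment 2.9·51 = 147.9.
Balance at x = 300 requires (147.9 + w·575) / (2.9 + w) = 300.
Solving: w = (300·2.9 − 147.9) / (575 − 300) = 722.1 / 275 ≈ 2.63.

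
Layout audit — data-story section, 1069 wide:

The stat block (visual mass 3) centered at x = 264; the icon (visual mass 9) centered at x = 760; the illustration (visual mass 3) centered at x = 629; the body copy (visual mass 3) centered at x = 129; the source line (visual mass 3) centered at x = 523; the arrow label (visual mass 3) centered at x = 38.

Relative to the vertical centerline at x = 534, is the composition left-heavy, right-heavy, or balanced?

left-heavy

Σw = 3 + 9 + 3 + 3 + 3 + 3 = 24.
x: moment 11589 / weight 24 ≈ 482.88
Since 482.9 is left of 534, the composition reads left-heavy.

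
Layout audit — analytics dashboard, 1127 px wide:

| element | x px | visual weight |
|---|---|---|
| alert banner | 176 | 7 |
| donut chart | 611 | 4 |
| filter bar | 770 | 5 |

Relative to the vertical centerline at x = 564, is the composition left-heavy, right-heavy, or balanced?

left-heavy

Total weight = 7 + 4 + 5 = 16.
Σw·x = 7·176 + 4·611 + 5·770 = 7526, so x̄ = 7526/16 ≈ 470.38.
470.4 vs midline 564 → left-heavy.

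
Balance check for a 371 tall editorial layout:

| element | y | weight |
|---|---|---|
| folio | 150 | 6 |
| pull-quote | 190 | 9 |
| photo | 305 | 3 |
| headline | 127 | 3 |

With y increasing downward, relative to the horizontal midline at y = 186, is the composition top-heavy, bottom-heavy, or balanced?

Σw = 6 + 9 + 3 + 3 = 21.
y: (6·150 + 9·190 + 3·305 + 3·127) / 21 = 3906 / 21 ≈ 186.00
That equals the midline 186 — balanced.

balanced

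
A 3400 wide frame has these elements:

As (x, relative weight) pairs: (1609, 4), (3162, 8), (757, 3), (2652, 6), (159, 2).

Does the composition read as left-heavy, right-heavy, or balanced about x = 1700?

right-heavy

Total weight = 4 + 8 + 3 + 6 + 2 = 23.
x: (4·1609 + 8·3162 + 3·757 + 6·2652 + 2·159) / 23 = 50233 / 23 ≈ 2184.04
2184.0 lies right of the midline 1700, so the layout is right-heavy.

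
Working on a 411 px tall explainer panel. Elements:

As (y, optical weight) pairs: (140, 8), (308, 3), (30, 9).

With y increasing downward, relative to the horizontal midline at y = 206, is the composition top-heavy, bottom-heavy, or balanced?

Weights sum to 8 + 3 + 9 = 20.
y-moment: 8·140 + 3·308 + 9·30 = 2314; centroid 2314/20 ≈ 115.70.
115.7 vs midline 206 → top-heavy.

top-heavy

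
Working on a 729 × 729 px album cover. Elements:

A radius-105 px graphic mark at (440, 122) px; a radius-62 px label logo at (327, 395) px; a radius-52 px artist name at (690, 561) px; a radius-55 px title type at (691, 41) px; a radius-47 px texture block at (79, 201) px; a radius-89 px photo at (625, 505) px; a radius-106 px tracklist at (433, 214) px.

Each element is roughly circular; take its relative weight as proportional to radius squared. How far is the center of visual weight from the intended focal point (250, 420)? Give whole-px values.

r² weights: graphic mark 105² = 11025, label logo 62² = 3844, artist name 52² = 2704, title type 55² = 3025, texture block 47² = 2209, photo 89² = 7921, tracklist 106² = 11236. Total = 41964.
Σw·x = 20054347; x̄ = 20054347/41964 ≈ 477.89.
Σw·y = 11353017; ȳ = 11353017/41964 ≈ 270.54.
Relative to (250, 420): Δ = (227.89, -149.46); |Δ| = √(227.89² + -149.46²) ≈ 272.53.

≈ 273 px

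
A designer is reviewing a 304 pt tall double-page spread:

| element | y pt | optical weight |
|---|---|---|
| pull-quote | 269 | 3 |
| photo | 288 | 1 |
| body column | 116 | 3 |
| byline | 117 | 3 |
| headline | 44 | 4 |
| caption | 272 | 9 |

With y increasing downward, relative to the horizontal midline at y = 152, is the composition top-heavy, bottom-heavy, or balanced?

bottom-heavy

Weights sum to 3 + 1 + 3 + 3 + 4 + 9 = 23.
Σw·y = 3·269 + 1·288 + 3·116 + 3·117 + 4·44 + 9·272 = 4418, so ȳ = 4418/23 ≈ 192.09.
192.1 vs midline 152 → bottom-heavy.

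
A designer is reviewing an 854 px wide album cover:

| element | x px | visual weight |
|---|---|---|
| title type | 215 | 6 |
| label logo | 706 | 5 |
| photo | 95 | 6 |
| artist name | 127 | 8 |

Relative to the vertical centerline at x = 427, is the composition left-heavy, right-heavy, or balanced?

Σw = 6 + 5 + 6 + 8 = 25.
x-moment: 6·215 + 5·706 + 6·95 + 8·127 = 6406; centroid 6406/25 ≈ 256.24.
Since 256.2 is left of 427, the composition reads left-heavy.

left-heavy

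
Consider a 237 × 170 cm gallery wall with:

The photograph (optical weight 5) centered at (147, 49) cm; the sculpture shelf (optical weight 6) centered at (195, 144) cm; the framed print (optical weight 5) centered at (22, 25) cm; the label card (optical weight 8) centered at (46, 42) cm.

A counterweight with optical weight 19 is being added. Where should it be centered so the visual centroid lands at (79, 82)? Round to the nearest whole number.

With the counterweight, Σw becomes 5 + 6 + 5 + 8 + 19 = 43.
x: need Σw·x = 43·79 = 3397. Existing = 5·147 + 6·195 + 5·22 + 8·46 = 2383. Remainder 1014 / 19 ≈ 53.37.
y: need Σw·y = 43·82 = 3526. Existing = 5·49 + 6·144 + 5·25 + 8·42 = 1570. Remainder 1956 / 19 ≈ 102.95.

(53, 103)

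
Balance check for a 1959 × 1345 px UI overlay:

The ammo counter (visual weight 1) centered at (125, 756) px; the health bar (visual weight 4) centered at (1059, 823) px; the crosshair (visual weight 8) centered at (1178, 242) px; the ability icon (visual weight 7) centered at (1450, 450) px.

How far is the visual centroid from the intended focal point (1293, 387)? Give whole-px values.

Weights sum to 1 + 4 + 8 + 7 = 20.
x-moment: 1·125 + 4·1059 + 8·1178 + 7·1450 = 23935; centroid 23935/20 ≈ 1196.75.
y-moment: 1·756 + 4·823 + 8·242 + 7·450 = 9134; centroid 9134/20 ≈ 456.70.
From (1293, 387): dx = -96.25, dy = 69.70, so the distance is √(dx²+dy²) ≈ 118.84.

≈ 119 px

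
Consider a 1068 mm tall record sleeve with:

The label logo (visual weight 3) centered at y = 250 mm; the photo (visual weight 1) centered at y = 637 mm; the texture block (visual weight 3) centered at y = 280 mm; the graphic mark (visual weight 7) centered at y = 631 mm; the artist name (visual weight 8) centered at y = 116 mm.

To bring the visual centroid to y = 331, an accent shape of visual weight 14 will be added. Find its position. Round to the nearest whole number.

y ≈ 310

New total weight: (3 + 1 + 3 + 7 + 8) + 14 = 36.
y: target moment 36×331 = 11916; current 3·250 + 1·637 + 3·280 + 7·631 + 8·116 = 7572; the accent shape supplies 4344, so y = 4344/14 ≈ 310.29.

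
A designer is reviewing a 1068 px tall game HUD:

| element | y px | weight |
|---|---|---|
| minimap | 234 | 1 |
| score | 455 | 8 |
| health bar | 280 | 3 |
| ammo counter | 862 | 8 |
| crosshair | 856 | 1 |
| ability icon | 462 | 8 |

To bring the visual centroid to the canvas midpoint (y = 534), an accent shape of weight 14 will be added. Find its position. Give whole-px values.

y ≈ 486

New total weight: (1 + 8 + 3 + 8 + 1 + 8) + 14 = 43.
y: need Σw·y = 43·534 = 22962. Existing = 1·234 + 8·455 + 3·280 + 8·862 + 1·856 + 8·462 = 16162. Remainder 6800 / 14 ≈ 485.71.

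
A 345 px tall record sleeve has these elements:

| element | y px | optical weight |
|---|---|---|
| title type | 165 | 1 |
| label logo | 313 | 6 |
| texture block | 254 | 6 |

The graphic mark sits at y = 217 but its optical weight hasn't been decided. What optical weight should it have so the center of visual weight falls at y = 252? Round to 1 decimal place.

w ≈ 8.3

Known weights sum to 1 + 6 + 6 = 13; their moment is 1·165 + 6·313 + 6·254 = 3567.
Balance at y = 252 requires (3567 + w·217) / (13 + w) = 252.
Solving: w = (252·13 − 3567) / (217 − 252) = -291 / -35 ≈ 8.31.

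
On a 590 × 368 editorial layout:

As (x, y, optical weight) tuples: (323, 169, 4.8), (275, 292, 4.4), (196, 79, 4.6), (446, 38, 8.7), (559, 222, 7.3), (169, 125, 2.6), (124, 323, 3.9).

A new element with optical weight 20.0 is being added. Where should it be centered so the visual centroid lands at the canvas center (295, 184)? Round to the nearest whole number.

After adding the new element, total weight = 4.8 + 4.4 + 4.6 + 8.7 + 7.3 + 2.6 + 3.9 + 20.0 = 56.3.
x: need Σw·x = 56.3·295 = 16608.5. Existing = 4.8·323 + 4.4·275 + 4.6·196 + 8.7·446 + 7.3·559 + 2.6·169 + 3.9·124 = 12545.9. Remainder 4062.6 / 20.0 ≈ 203.13.
y: need Σw·y = 56.3·184 = 10359.2. Existing = 4.8·169 + 4.4·292 + 4.6·79 + 8.7·38 + 7.3·222 + 2.6·125 + 3.9·323 = 5995.3. Remainder 4363.9 / 20.0 ≈ 218.19.

(203, 218)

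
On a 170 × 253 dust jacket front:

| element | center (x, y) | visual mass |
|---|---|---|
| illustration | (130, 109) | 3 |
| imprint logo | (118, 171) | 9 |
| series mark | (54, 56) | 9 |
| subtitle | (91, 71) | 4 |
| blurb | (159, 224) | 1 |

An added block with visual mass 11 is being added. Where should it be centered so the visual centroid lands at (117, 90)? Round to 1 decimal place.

After adding the added block, total weight = 3 + 9 + 9 + 4 + 1 + 11 = 37.
x: target moment 37×117 = 4329; current 3·130 + 9·118 + 9·54 + 4·91 + 1·159 = 2461; the added block supplies 1868, so x = 1868/11 ≈ 169.82.
y: target moment 37×90 = 3330; current 3·109 + 9·171 + 9·56 + 4·71 + 1·224 = 2878; the added block supplies 452, so y = 452/11 ≈ 41.09.

(169.8, 41.1)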